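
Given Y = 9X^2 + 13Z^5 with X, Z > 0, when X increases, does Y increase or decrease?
Y increases

Taking the partial derivative:
∂Y/∂X = 18X

∂Y/∂X = 18X > 0 (assuming positive values)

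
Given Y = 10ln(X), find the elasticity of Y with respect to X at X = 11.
Elasticity = 1/ln(11) ≈ 0.4170

Elasticity = (dY/dX) · (X/Y)

dY/dX = 10/X
At X = 11: dY/dX = 10/11, Y = 10·ln(11)

Elasticity = (10/11) · (11 / (10·ln(11))) = 1/ln(11) ≈ 0.4170

Interpretation: for a small percentage change in X, the percentage change in Y is approximately 0.42 times as large.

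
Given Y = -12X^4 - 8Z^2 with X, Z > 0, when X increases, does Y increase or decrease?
Y decreases

Taking the partial derivative:
∂Y/∂X = -48X^3

∂Y/∂X = -48X^3 < 0 (assuming positive values)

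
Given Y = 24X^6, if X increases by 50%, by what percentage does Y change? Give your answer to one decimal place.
1039.1%

For Y = 24X^6:
If X → X(1 + 0.5)
Then Y → Y · (1 + 0.5)^6
     ≈ Y · 11.3906

Percentage change = ((1 + 0.5)^6 − 1) × 100% ≈ 1039.1%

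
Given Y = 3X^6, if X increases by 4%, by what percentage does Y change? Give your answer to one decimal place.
26.5%

For Y = 3X^6:
If X → X(1 + 0.04)
Then Y → Y · (1 + 0.04)^6
     ≈ Y · 1.2653

Percentage change = ((1 + 0.04)^6 − 1) × 100% ≈ 26.5%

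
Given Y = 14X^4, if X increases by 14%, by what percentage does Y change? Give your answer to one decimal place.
68.9%

For Y = 14X^4:
If X → X(1 + 0.14)
Then Y → Y · (1 + 0.14)^4
     ≈ Y · 1.6890

Percentage change = ((1 + 0.14)^4 − 1) × 100% ≈ 68.9%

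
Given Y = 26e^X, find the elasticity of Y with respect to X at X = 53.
Elasticity = 53

Elasticity = (dY/dX) · (X/Y)

dY/dX = 26·e^X
At X = 53: dY/dX = 26·e^53, Y = 26·e^53

Elasticity = (26·e^53) · (53 / (26·e^53)) = 53

Interpretation: for a small percentage change in X, the percentage change in Y is approximately 53.00 times as large.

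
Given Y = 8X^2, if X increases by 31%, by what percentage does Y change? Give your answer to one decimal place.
71.6%

For Y = 8X^2:
If X → X(1 + 0.31)
Then Y → Y · (1 + 0.31)^2
     = Y · 1.7161

Percentage change = ((1 + 0.31)^2 − 1) × 100% ≈ 71.6%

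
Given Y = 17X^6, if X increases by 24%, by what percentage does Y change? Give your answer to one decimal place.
263.5%

For Y = 17X^6:
If X → X(1 + 0.24)
Then Y → Y · (1 + 0.24)^6
     ≈ Y · 3.6352

Percentage change = ((1 + 0.24)^6 − 1) × 100% ≈ 263.5%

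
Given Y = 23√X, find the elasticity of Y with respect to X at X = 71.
Elasticity = 1/2

Elasticity = (dY/dX) · (X/Y)

dY/dX = 23/(2·√X)
At X = 71: dY/dX = 23·√71/142, Y = 23·√71

Elasticity = (23·√71/142) · (71 / (23·√71)) = 1/2

Interpretation: for a small percentage change in X, the percentage change in Y is approximately 0.50 times as large.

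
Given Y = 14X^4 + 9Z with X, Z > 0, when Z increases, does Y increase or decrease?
Y increases

Taking the partial derivative:
∂Y/∂Z = 9

∂Y/∂Z = 9 > 0 (assuming positive values)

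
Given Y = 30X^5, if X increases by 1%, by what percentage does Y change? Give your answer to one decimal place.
5.1%

For Y = 30X^5:
If X → X(1 + 0.01)
Then Y → Y · (1 + 0.01)^5
     ≈ Y · 1.0510

Percentage change = ((1 + 0.01)^5 − 1) × 100% ≈ 5.1%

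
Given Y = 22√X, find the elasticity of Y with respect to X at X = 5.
Elasticity = 1/2

Elasticity = (dY/dX) · (X/Y)

dY/dX = 11/√X
At X = 5: dY/dX = 11·√5/5, Y = 22·√5

Elasticity = (11·√5/5) · (5 / (22·√5)) = 1/2

Interpretation: for a small percentage change in X, the percentage change in Y is approximately 0.50 times as large.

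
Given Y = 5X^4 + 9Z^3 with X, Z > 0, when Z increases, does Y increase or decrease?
Y increases

Taking the partial derivative:
∂Y/∂Z = 27Z^2

∂Y/∂Z = 27Z^2 > 0 (assuming positive values)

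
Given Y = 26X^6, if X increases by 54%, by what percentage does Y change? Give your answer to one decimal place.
1233.9%

For Y = 26X^6:
If X → X(1 + 0.54)
Then Y → Y · (1 + 0.54)^6
     ≈ Y · 13.3390

Percentage change = ((1 + 0.54)^6 − 1) × 100% ≈ 1233.9%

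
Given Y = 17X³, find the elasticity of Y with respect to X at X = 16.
Elasticity = 3

Elasticity = (dY/dX) · (X/Y)

dY/dX = 51·X²
At X = 16: dY/dX = 13056, Y = 69632

Elasticity = 13056 · (16 / 69632) = 3

Interpretation: for a small percentage change in X, the percentage change in Y is approximately 3.00 times as large.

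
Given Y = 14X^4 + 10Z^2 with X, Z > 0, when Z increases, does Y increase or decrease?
Y increases

Taking the partial derivative:
∂Y/∂Z = 20Z

∂Y/∂Z = 20Z > 0 (assuming positive values)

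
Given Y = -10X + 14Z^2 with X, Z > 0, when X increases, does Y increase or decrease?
Y decreases

Taking the partial derivative:
∂Y/∂X = -10

∂Y/∂X = -10 < 0 (assuming positive values)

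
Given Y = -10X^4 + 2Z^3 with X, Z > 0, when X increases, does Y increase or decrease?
Y decreases

Taking the partial derivative:
∂Y/∂X = -40X^3

∂Y/∂X = -40X^3 < 0 (assuming positive values)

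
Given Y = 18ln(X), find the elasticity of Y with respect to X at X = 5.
Elasticity = 1/ln(5) ≈ 0.6213

Elasticity = (dY/dX) · (X/Y)

dY/dX = 18/X
At X = 5: dY/dX = 18/5, Y = 18·ln(5)

Elasticity = (18/5) · (5 / (18·ln(5))) = 1/ln(5) ≈ 0.6213

Interpretation: for a small percentage change in X, the percentage change in Y is approximately 0.62 times as large.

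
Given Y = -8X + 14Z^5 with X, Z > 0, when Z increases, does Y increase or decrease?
Y increases

Taking the partial derivative:
∂Y/∂Z = 70Z^4

∂Y/∂Z = 70Z^4 > 0 (assuming positive values)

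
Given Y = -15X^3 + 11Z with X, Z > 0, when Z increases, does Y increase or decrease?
Y increases

Taking the partial derivative:
∂Y/∂Z = 11

∂Y/∂Z = 11 > 0 (assuming positive values)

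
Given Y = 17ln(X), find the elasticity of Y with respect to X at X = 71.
Elasticity = 1/ln(71) ≈ 0.2346

Elasticity = (dY/dX) · (X/Y)

dY/dX = 17/X
At X = 71: dY/dX = 17/71, Y = 17·ln(71)

Elasticity = (17/71) · (71 / (17·ln(71))) = 1/ln(71) ≈ 0.2346

Interpretation: for a small percentage change in X, the percentage change in Y is approximately 0.23 times as large.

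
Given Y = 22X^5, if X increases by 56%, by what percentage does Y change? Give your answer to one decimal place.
823.9%

For Y = 22X^5:
If X → X(1 + 0.56)
Then Y → Y · (1 + 0.56)^5
     ≈ Y · 9.2390

Percentage change = ((1 + 0.56)^5 − 1) × 100% ≈ 823.9%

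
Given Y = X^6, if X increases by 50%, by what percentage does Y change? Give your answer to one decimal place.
1039.1%

For Y = X^6:
If X → X(1 + 0.5)
Then Y → Y · (1 + 0.5)^6
     ≈ Y · 11.3906

Percentage change = ((1 + 0.5)^6 − 1) × 100% ≈ 1039.1%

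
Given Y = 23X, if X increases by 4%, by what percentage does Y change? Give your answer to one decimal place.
4.0%

For Y = 23X:
If X → X(1 + 0.04)
Then Y → Y · (1 + 0.04)^1
     = Y · 1.0400

Percentage change = ((1 + 0.04)^1 − 1) × 100% = 4.0%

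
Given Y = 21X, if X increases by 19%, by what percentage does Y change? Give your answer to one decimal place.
19.0%

For Y = 21X:
If X → X(1 + 0.19)
Then Y → Y · (1 + 0.19)^1
     = Y · 1.1900

Percentage change = ((1 + 0.19)^1 − 1) × 100% = 19.0%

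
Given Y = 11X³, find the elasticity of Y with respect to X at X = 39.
Elasticity = 3

Elasticity = (dY/dX) · (X/Y)

dY/dX = 33·X²
At X = 39: dY/dX = 50193, Y = 652509

Elasticity = 50193 · (39 / 652509) = 3

Interpretation: for a small percentage change in X, the percentage change in Y is approximately 3.00 times as large.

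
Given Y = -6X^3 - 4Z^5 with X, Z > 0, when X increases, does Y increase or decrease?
Y decreases

Taking the partial derivative:
∂Y/∂X = -18X^2

∂Y/∂X = -18X^2 < 0 (assuming positive values)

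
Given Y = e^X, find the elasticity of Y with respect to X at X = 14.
Elasticity = 14

Elasticity = (dY/dX) · (X/Y)

dY/dX = e^X
At X = 14: dY/dX = e^14, Y = e^14

Elasticity = (e^14) · (14 / (e^14)) = 14

Interpretation: for a small percentage change in X, the percentage change in Y is approximately 14.00 times as large.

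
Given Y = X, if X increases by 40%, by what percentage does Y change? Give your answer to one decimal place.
40.0%

For Y = X:
If X → X(1 + 0.4)
Then Y → Y · (1 + 0.4)^1
     = Y · 1.4000

Percentage change = ((1 + 0.4)^1 − 1) × 100% = 40.0%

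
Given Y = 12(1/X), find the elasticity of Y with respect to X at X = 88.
Elasticity = -1

Elasticity = (dY/dX) · (X/Y)

dY/dX = -12/X²
At X = 88: dY/dX = -3/1936, Y = 3/22

Elasticity = (-3/1936) · (88 / (3/22)) = -1

Interpretation: for a small percentage change in X, the percentage change in Y is approximately -1.00 times as large.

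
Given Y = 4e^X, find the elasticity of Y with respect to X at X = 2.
Elasticity = 2

Elasticity = (dY/dX) · (X/Y)

dY/dX = 4·e^X
At X = 2: dY/dX = 4·e^2, Y = 4·e^2

Elasticity = (4·e^2) · (2 / (4·e^2)) = 2

Interpretation: for a small percentage change in X, the percentage change in Y is approximately 2.00 times as large.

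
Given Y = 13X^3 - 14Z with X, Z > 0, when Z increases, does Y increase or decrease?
Y decreases

Taking the partial derivative:
∂Y/∂Z = -14

∂Y/∂Z = -14 < 0 (assuming positive values)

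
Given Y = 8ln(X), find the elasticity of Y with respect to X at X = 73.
Elasticity = 1/ln(73) ≈ 0.2331

Elasticity = (dY/dX) · (X/Y)

dY/dX = 8/X
At X = 73: dY/dX = 8/73, Y = 8·ln(73)

Elasticity = (8/73) · (73 / (8·ln(73))) = 1/ln(73) ≈ 0.2331

Interpretation: for a small percentage change in X, the percentage change in Y is approximately 0.23 times as large.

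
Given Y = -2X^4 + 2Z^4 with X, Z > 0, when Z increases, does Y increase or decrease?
Y increases

Taking the partial derivative:
∂Y/∂Z = 8Z^3

∂Y/∂Z = 8Z^3 > 0 (assuming positive values)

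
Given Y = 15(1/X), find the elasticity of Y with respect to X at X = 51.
Elasticity = -1

Elasticity = (dY/dX) · (X/Y)

dY/dX = -15/X²
At X = 51: dY/dX = -5/867, Y = 5/17

Elasticity = (-5/867) · (51 / (5/17)) = -1

Interpretation: for a small percentage change in X, the percentage change in Y is approximately -1.00 times as large.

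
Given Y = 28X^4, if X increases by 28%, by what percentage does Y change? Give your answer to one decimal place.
168.4%

For Y = 28X^4:
If X → X(1 + 0.28)
Then Y → Y · (1 + 0.28)^4
     ≈ Y · 2.6844

Percentage change = ((1 + 0.28)^4 − 1) × 100% ≈ 168.4%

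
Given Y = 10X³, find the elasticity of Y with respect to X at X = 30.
Elasticity = 3

Elasticity = (dY/dX) · (X/Y)

dY/dX = 30·X²
At X = 30: dY/dX = 27000, Y = 270000

Elasticity = 27000 · (30 / 270000) = 3

Interpretation: for a small percentage change in X, the percentage change in Y is approximately 3.00 times as large.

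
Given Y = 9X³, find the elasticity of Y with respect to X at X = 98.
Elasticity = 3

Elasticity = (dY/dX) · (X/Y)

dY/dX = 27·X²
At X = 98: dY/dX = 259308, Y = 8470728

Elasticity = 259308 · (98 / 8470728) = 3

Interpretation: for a small percentage change in X, the percentage change in Y is approximately 3.00 times as large.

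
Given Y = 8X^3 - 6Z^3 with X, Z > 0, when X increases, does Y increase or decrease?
Y increases

Taking the partial derivative:
∂Y/∂X = 24X^2

∂Y/∂X = 24X^2 > 0 (assuming positive values)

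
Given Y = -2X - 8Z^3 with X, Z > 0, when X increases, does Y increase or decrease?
Y decreases

Taking the partial derivative:
∂Y/∂X = -2

∂Y/∂X = -2 < 0 (assuming positive values)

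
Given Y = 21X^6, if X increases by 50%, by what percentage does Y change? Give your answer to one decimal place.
1039.1%

For Y = 21X^6:
If X → X(1 + 0.5)
Then Y → Y · (1 + 0.5)^6
     ≈ Y · 11.3906

Percentage change = ((1 + 0.5)^6 − 1) × 100% ≈ 1039.1%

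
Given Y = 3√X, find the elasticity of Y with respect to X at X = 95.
Elasticity = 1/2

Elasticity = (dY/dX) · (X/Y)

dY/dX = 3/(2·√X)
At X = 95: dY/dX = 3·√95/190, Y = 3·√95

Elasticity = (3·√95/190) · (95 / (3·√95)) = 1/2

Interpretation: for a small percentage change in X, the percentage change in Y is approximately 0.50 times as large.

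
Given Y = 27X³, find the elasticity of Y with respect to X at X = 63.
Elasticity = 3

Elasticity = (dY/dX) · (X/Y)

dY/dX = 81·X²
At X = 63: dY/dX = 321489, Y = 6751269

Elasticity = 321489 · (63 / 6751269) = 3

Interpretation: for a small percentage change in X, the percentage change in Y is approximately 3.00 times as large.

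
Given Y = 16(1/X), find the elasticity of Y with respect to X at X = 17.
Elasticity = -1

Elasticity = (dY/dX) · (X/Y)

dY/dX = -16/X²
At X = 17: dY/dX = -16/289, Y = 16/17

Elasticity = (-16/289) · (17 / (16/17)) = -1

Interpretation: for a small percentage change in X, the percentage change in Y is approximately -1.00 times as large.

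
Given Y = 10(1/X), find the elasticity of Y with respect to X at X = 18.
Elasticity = -1

Elasticity = (dY/dX) · (X/Y)

dY/dX = -10/X²
At X = 18: dY/dX = -5/162, Y = 5/9

Elasticity = (-5/162) · (18 / (5/9)) = -1

Interpretation: for a small percentage change in X, the percentage change in Y is approximately -1.00 times as large.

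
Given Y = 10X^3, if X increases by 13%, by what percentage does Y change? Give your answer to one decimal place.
44.3%

For Y = 10X^3:
If X → X(1 + 0.13)
Then Y → Y · (1 + 0.13)^3
     ≈ Y · 1.4429

Percentage change = ((1 + 0.13)^3 − 1) × 100% ≈ 44.3%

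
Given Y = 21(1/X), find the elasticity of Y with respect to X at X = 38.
Elasticity = -1

Elasticity = (dY/dX) · (X/Y)

dY/dX = -21/X²
At X = 38: dY/dX = -21/1444, Y = 21/38

Elasticity = (-21/1444) · (38 / (21/38)) = -1

Interpretation: for a small percentage change in X, the percentage change in Y is approximately -1.00 times as large.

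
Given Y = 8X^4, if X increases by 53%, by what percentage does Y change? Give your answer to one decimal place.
448.0%

For Y = 8X^4:
If X → X(1 + 0.53)
Then Y → Y · (1 + 0.53)^4
     ≈ Y · 5.4798

Percentage change = ((1 + 0.53)^4 − 1) × 100% ≈ 448.0%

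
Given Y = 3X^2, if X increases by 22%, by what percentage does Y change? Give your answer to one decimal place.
48.8%

For Y = 3X^2:
If X → X(1 + 0.22)
Then Y → Y · (1 + 0.22)^2
     = Y · 1.4884

Percentage change = ((1 + 0.22)^2 − 1) × 100% ≈ 48.8%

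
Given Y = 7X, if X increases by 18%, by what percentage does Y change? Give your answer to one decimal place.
18.0%

For Y = 7X:
If X → X(1 + 0.18)
Then Y → Y · (1 + 0.18)^1
     = Y · 1.1800

Percentage change = ((1 + 0.18)^1 − 1) × 100% = 18.0%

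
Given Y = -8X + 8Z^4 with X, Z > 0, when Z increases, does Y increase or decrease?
Y increases

Taking the partial derivative:
∂Y/∂Z = 32Z^3

∂Y/∂Z = 32Z^3 > 0 (assuming positive values)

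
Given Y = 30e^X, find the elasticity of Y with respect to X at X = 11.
Elasticity = 11

Elasticity = (dY/dX) · (X/Y)

dY/dX = 30·e^X
At X = 11: dY/dX = 30·e^11, Y = 30·e^11

Elasticity = (30·e^11) · (11 / (30·e^11)) = 11

Interpretation: for a small percentage change in X, the percentage change in Y is approximately 11.00 times as large.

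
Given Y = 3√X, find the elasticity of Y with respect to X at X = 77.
Elasticity = 1/2

Elasticity = (dY/dX) · (X/Y)

dY/dX = 3/(2·√X)
At X = 77: dY/dX = 3·√77/154, Y = 3·√77

Elasticity = (3·√77/154) · (77 / (3·√77)) = 1/2

Interpretation: for a small percentage change in X, the percentage change in Y is approximately 0.50 times as large.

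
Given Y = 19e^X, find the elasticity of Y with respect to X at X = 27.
Elasticity = 27

Elasticity = (dY/dX) · (X/Y)

dY/dX = 19·e^X
At X = 27: dY/dX = 19·e^27, Y = 19·e^27

Elasticity = (19·e^27) · (27 / (19·e^27)) = 27

Interpretation: for a small percentage change in X, the percentage change in Y is approximately 27.00 times as large.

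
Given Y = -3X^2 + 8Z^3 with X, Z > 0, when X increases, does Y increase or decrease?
Y decreases

Taking the partial derivative:
∂Y/∂X = -6X

∂Y/∂X = -6X < 0 (assuming positive values)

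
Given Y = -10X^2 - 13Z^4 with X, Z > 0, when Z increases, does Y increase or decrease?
Y decreases

Taking the partial derivative:
∂Y/∂Z = -52Z^3

∂Y/∂Z = -52Z^3 < 0 (assuming positive values)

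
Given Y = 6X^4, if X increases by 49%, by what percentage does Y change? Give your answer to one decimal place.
392.9%

For Y = 6X^4:
If X → X(1 + 0.49)
Then Y → Y · (1 + 0.49)^4
     ≈ Y · 4.9288

Percentage change = ((1 + 0.49)^4 − 1) × 100% ≈ 392.9%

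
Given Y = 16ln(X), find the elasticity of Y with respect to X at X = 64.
Elasticity = 1/ln(64) ≈ 0.2404

Elasticity = (dY/dX) · (X/Y)

dY/dX = 16/X
At X = 64: dY/dX = 1/4, Y = 16·ln(64)

Elasticity = (1/4) · (64 / (16·ln(64))) = 1/ln(64) ≈ 0.2404

Interpretation: for a small percentage change in X, the percentage change in Y is approximately 0.24 times as large.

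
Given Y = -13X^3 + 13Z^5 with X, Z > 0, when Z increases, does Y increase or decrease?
Y increases

Taking the partial derivative:
∂Y/∂Z = 65Z^4

∂Y/∂Z = 65Z^4 > 0 (assuming positive values)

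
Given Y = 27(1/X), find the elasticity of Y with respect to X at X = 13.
Elasticity = -1

Elasticity = (dY/dX) · (X/Y)

dY/dX = -27/X²
At X = 13: dY/dX = -27/169, Y = 27/13

Elasticity = (-27/169) · (13 / (27/13)) = -1

Interpretation: for a small percentage change in X, the percentage change in Y is approximately -1.00 times as large.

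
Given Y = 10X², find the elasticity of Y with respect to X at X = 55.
Elasticity = 2

Elasticity = (dY/dX) · (X/Y)

dY/dX = 20·X
At X = 55: dY/dX = 1100, Y = 30250

Elasticity = 1100 · (55 / 30250) = 2

Interpretation: for a small percentage change in X, the percentage change in Y is approximately 2.00 times as large.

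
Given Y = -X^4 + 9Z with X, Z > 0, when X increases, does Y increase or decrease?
Y decreases

Taking the partial derivative:
∂Y/∂X = -4X^3

∂Y/∂X = -4X^3 < 0 (assuming positive values)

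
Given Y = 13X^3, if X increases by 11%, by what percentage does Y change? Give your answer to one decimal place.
36.8%

For Y = 13X^3:
If X → X(1 + 0.11)
Then Y → Y · (1 + 0.11)^3
     ≈ Y · 1.3676

Percentage change = ((1 + 0.11)^3 − 1) × 100% ≈ 36.8%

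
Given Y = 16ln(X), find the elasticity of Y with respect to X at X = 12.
Elasticity = 1/ln(12) ≈ 0.4024

Elasticity = (dY/dX) · (X/Y)

dY/dX = 16/X
At X = 12: dY/dX = 4/3, Y = 16·ln(12)

Elasticity = (4/3) · (12 / (16·ln(12))) = 1/ln(12) ≈ 0.4024

Interpretation: for a small percentage change in X, the percentage change in Y is approximately 0.40 times as large.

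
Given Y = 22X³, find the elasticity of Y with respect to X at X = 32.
Elasticity = 3

Elasticity = (dY/dX) · (X/Y)

dY/dX = 66·X²
At X = 32: dY/dX = 67584, Y = 720896

Elasticity = 67584 · (32 / 720896) = 3

Interpretation: for a small percentage change in X, the percentage change in Y is approximately 3.00 times as large.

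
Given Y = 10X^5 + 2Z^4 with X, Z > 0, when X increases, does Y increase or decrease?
Y increases

Taking the partial derivative:
∂Y/∂X = 50X^4

∂Y/∂X = 50X^4 > 0 (assuming positive values)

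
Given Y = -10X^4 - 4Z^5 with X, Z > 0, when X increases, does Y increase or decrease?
Y decreases

Taking the partial derivative:
∂Y/∂X = -40X^3

∂Y/∂X = -40X^3 < 0 (assuming positive values)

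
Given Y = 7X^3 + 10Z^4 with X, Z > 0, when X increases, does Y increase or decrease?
Y increases

Taking the partial derivative:
∂Y/∂X = 21X^2

∂Y/∂X = 21X^2 > 0 (assuming positive values)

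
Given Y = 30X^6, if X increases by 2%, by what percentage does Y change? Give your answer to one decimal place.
12.6%

For Y = 30X^6:
If X → X(1 + 0.02)
Then Y → Y · (1 + 0.02)^6
     ≈ Y · 1.1262

Percentage change = ((1 + 0.02)^6 − 1) × 100% ≈ 12.6%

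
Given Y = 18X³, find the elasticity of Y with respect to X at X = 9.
Elasticity = 3

Elasticity = (dY/dX) · (X/Y)

dY/dX = 54·X²
At X = 9: dY/dX = 4374, Y = 13122

Elasticity = 4374 · (9 / 13122) = 3

Interpretation: for a small percentage change in X, the percentage change in Y is approximately 3.00 times as large.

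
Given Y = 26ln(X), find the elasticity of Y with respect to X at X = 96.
Elasticity = 1/ln(96) ≈ 0.2191

Elasticity = (dY/dX) · (X/Y)

dY/dX = 26/X
At X = 96: dY/dX = 13/48, Y = 26·ln(96)

Elasticity = (13/48) · (96 / (26·ln(96))) = 1/ln(96) ≈ 0.2191

Interpretation: for a small percentage change in X, the percentage change in Y is approximately 0.22 times as large.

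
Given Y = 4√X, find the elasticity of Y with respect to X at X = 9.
Elasticity = 1/2

Elasticity = (dY/dX) · (X/Y)

dY/dX = 2/√X
At X = 9: dY/dX = 2/3, Y = 12

Elasticity = (2/3) · (9 / 12) = 1/2

Interpretation: for a small percentage change in X, the percentage change in Y is approximately 0.50 times as large.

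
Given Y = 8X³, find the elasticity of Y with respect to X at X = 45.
Elasticity = 3

Elasticity = (dY/dX) · (X/Y)

dY/dX = 24·X²
At X = 45: dY/dX = 48600, Y = 729000

Elasticity = 48600 · (45 / 729000) = 3

Interpretation: for a small percentage change in X, the percentage change in Y is approximately 3.00 times as large.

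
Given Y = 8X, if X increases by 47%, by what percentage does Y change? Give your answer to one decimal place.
47.0%

For Y = 8X:
If X → X(1 + 0.47)
Then Y → Y · (1 + 0.47)^1
     = Y · 1.4700

Percentage change = ((1 + 0.47)^1 − 1) × 100% = 47.0%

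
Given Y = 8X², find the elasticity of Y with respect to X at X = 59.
Elasticity = 2

Elasticity = (dY/dX) · (X/Y)

dY/dX = 16·X
At X = 59: dY/dX = 944, Y = 27848

Elasticity = 944 · (59 / 27848) = 2

Interpretation: for a small percentage change in X, the percentage change in Y is approximately 2.00 times as large.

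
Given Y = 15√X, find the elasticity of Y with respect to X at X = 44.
Elasticity = 1/2

Elasticity = (dY/dX) · (X/Y)

dY/dX = 15/(2·√X)
At X = 44: dY/dX = 15·√11/44, Y = 30·√11

Elasticity = (15·√11/44) · (44 / (30·√11)) = 1/2

Interpretation: for a small percentage change in X, the percentage change in Y is approximately 0.50 times as large.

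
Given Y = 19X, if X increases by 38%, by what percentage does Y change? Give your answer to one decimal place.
38.0%

For Y = 19X:
If X → X(1 + 0.38)
Then Y → Y · (1 + 0.38)^1
     = Y · 1.3800

Percentage change = ((1 + 0.38)^1 − 1) × 100% = 38.0%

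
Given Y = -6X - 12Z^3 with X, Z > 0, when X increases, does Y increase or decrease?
Y decreases

Taking the partial derivative:
∂Y/∂X = -6

∂Y/∂X = -6 < 0 (assuming positive values)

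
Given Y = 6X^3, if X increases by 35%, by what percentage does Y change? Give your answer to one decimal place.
146.0%

For Y = 6X^3:
If X → X(1 + 0.35)
Then Y → Y · (1 + 0.35)^3
     ≈ Y · 2.4604

Percentage change = ((1 + 0.35)^3 − 1) × 100% ≈ 146.0%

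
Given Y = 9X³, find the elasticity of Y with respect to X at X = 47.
Elasticity = 3

Elasticity = (dY/dX) · (X/Y)

dY/dX = 27·X²
At X = 47: dY/dX = 59643, Y = 934407

Elasticity = 59643 · (47 / 934407) = 3

Interpretation: for a small percentage change in X, the percentage change in Y is approximately 3.00 times as large.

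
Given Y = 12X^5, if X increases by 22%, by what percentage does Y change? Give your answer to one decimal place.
170.3%

For Y = 12X^5:
If X → X(1 + 0.22)
Then Y → Y · (1 + 0.22)^5
     ≈ Y · 2.7027

Percentage change = ((1 + 0.22)^5 − 1) × 100% ≈ 170.3%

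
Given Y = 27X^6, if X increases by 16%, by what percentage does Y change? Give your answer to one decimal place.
143.6%

For Y = 27X^6:
If X → X(1 + 0.16)
Then Y → Y · (1 + 0.16)^6
     ≈ Y · 2.4364

Percentage change = ((1 + 0.16)^6 − 1) × 100% ≈ 143.6%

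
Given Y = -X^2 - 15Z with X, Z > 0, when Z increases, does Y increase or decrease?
Y decreases

Taking the partial derivative:
∂Y/∂Z = -15

∂Y/∂Z = -15 < 0 (assuming positive values)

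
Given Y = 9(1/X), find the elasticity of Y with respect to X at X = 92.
Elasticity = -1

Elasticity = (dY/dX) · (X/Y)

dY/dX = -9/X²
At X = 92: dY/dX = -9/8464, Y = 9/92

Elasticity = (-9/8464) · (92 / (9/92)) = -1

Interpretation: for a small percentage change in X, the percentage change in Y is approximately -1.00 times as large.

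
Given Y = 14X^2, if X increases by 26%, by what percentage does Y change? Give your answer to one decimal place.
58.8%

For Y = 14X^2:
If X → X(1 + 0.26)
Then Y → Y · (1 + 0.26)^2
     = Y · 1.5876

Percentage change = ((1 + 0.26)^2 − 1) × 100% ≈ 58.8%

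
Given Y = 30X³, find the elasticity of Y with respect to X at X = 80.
Elasticity = 3

Elasticity = (dY/dX) · (X/Y)

dY/dX = 90·X²
At X = 80: dY/dX = 576000, Y = 15360000

Elasticity = 576000 · (80 / 15360000) = 3

Interpretation: for a small percentage change in X, the percentage change in Y is approximately 3.00 times as large.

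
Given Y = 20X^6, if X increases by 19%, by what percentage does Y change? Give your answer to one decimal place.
184.0%

For Y = 20X^6:
If X → X(1 + 0.19)
Then Y → Y · (1 + 0.19)^6
     ≈ Y · 2.8398

Percentage change = ((1 + 0.19)^6 − 1) × 100% ≈ 184.0%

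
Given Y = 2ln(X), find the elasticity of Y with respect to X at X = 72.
Elasticity = 1/ln(72) ≈ 0.2338

Elasticity = (dY/dX) · (X/Y)

dY/dX = 2/X
At X = 72: dY/dX = 1/36, Y = 2·ln(72)

Elasticity = (1/36) · (72 / (2·ln(72))) = 1/ln(72) ≈ 0.2338

Interpretation: for a small percentage change in X, the percentage change in Y is approximately 0.23 times as large.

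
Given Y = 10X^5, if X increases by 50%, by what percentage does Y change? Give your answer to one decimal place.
659.4%

For Y = 10X^5:
If X → X(1 + 0.5)
Then Y → Y · (1 + 0.5)^5
     ≈ Y · 7.5938

Percentage change = ((1 + 0.5)^5 − 1) × 100% ≈ 659.4%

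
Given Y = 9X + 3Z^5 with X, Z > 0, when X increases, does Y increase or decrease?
Y increases

Taking the partial derivative:
∂Y/∂X = 9

∂Y/∂X = 9 > 0 (assuming positive values)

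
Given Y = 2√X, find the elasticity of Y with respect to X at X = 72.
Elasticity = 1/2

Elasticity = (dY/dX) · (X/Y)

dY/dX = 1/√X
At X = 72: dY/dX = √2/12, Y = 12·√2

Elasticity = (√2/12) · (72 / (12·√2)) = 1/2

Interpretation: for a small percentage change in X, the percentage change in Y is approximately 0.50 times as large.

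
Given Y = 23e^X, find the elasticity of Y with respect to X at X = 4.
Elasticity = 4

Elasticity = (dY/dX) · (X/Y)

dY/dX = 23·e^X
At X = 4: dY/dX = 23·e^4, Y = 23·e^4

Elasticity = (23·e^4) · (4 / (23·e^4)) = 4

Interpretation: for a small percentage change in X, the percentage change in Y is approximately 4.00 times as large.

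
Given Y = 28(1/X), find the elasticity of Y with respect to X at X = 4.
Elasticity = -1

Elasticity = (dY/dX) · (X/Y)

dY/dX = -28/X²
At X = 4: dY/dX = -7/4, Y = 7

Elasticity = (-7/4) · (4 / 7) = -1

Interpretation: for a small percentage change in X, the percentage change in Y is approximately -1.00 times as large.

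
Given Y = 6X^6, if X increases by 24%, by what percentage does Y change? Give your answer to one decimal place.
263.5%

For Y = 6X^6:
If X → X(1 + 0.24)
Then Y → Y · (1 + 0.24)^6
     ≈ Y · 3.6352

Percentage change = ((1 + 0.24)^6 − 1) × 100% ≈ 263.5%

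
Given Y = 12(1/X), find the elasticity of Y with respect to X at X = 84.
Elasticity = -1

Elasticity = (dY/dX) · (X/Y)

dY/dX = -12/X²
At X = 84: dY/dX = -1/588, Y = 1/7

Elasticity = (-1/588) · (84 / (1/7)) = -1

Interpretation: for a small percentage change in X, the percentage change in Y is approximately -1.00 times as large.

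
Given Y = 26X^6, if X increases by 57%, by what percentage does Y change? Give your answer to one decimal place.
1397.6%

For Y = 26X^6:
If X → X(1 + 0.57)
Then Y → Y · (1 + 0.57)^6
     ≈ Y · 14.9761

Percentage change = ((1 + 0.57)^6 − 1) × 100% ≈ 1397.6%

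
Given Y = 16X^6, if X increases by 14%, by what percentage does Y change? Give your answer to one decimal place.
119.5%

For Y = 16X^6:
If X → X(1 + 0.14)
Then Y → Y · (1 + 0.14)^6
     ≈ Y · 2.1950

Percentage change = ((1 + 0.14)^6 − 1) × 100% ≈ 119.5%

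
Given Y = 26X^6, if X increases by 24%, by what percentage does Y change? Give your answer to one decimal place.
263.5%

For Y = 26X^6:
If X → X(1 + 0.24)
Then Y → Y · (1 + 0.24)^6
     ≈ Y · 3.6352

Percentage change = ((1 + 0.24)^6 − 1) × 100% ≈ 263.5%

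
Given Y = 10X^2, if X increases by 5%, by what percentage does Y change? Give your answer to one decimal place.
10.3%

For Y = 10X^2:
If X → X(1 + 0.05)
Then Y → Y · (1 + 0.05)^2
     = Y · 1.1025

Percentage change = ((1 + 0.05)^2 − 1) × 100% ≈ 10.3%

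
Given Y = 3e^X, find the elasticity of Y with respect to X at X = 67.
Elasticity = 67

Elasticity = (dY/dX) · (X/Y)

dY/dX = 3·e^X
At X = 67: dY/dX = 3·e^67, Y = 3·e^67

Elasticity = (3·e^67) · (67 / (3·e^67)) = 67

Interpretation: for a small percentage change in X, the percentage change in Y is approximately 67.00 times as large.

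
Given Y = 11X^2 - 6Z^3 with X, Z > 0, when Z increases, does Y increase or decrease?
Y decreases

Taking the partial derivative:
∂Y/∂Z = -18Z^2

∂Y/∂Z = -18Z^2 < 0 (assuming positive values)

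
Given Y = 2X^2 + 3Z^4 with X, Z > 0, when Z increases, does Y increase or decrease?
Y increases

Taking the partial derivative:
∂Y/∂Z = 12Z^3

∂Y/∂Z = 12Z^3 > 0 (assuming positive values)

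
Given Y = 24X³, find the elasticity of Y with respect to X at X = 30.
Elasticity = 3

Elasticity = (dY/dX) · (X/Y)

dY/dX = 72·X²
At X = 30: dY/dX = 64800, Y = 648000

Elasticity = 64800 · (30 / 648000) = 3

Interpretation: for a small percentage change in X, the percentage change in Y is approximately 3.00 times as large.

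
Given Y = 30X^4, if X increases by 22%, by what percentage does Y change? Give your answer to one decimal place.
121.5%

For Y = 30X^4:
If X → X(1 + 0.22)
Then Y → Y · (1 + 0.22)^4
     ≈ Y · 2.2153

Percentage change = ((1 + 0.22)^4 − 1) × 100% ≈ 121.5%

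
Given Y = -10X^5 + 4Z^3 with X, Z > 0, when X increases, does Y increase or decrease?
Y decreases

Taking the partial derivative:
∂Y/∂X = -50X^4

∂Y/∂X = -50X^4 < 0 (assuming positive values)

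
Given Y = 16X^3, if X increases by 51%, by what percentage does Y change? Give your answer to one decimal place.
244.3%

For Y = 16X^3:
If X → X(1 + 0.51)
Then Y → Y · (1 + 0.51)^3
     ≈ Y · 3.4430

Percentage change = ((1 + 0.51)^3 − 1) × 100% ≈ 244.3%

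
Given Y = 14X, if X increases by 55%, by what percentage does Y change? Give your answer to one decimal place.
55.0%

For Y = 14X:
If X → X(1 + 0.55)
Then Y → Y · (1 + 0.55)^1
     = Y · 1.5500

Percentage change = ((1 + 0.55)^1 − 1) × 100% = 55.0%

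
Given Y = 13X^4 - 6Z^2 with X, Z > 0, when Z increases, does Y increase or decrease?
Y decreases

Taking the partial derivative:
∂Y/∂Z = -12Z

∂Y/∂Z = -12Z < 0 (assuming positive values)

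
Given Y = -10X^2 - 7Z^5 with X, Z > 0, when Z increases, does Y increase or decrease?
Y decreases

Taking the partial derivative:
∂Y/∂Z = -35Z^4

∂Y/∂Z = -35Z^4 < 0 (assuming positive values)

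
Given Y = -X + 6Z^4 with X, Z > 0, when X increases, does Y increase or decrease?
Y decreases

Taking the partial derivative:
∂Y/∂X = -1

∂Y/∂X = -1 < 0 (assuming positive values)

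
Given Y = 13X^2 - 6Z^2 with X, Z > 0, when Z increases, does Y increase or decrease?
Y decreases

Taking the partial derivative:
∂Y/∂Z = -12Z

∂Y/∂Z = -12Z < 0 (assuming positive values)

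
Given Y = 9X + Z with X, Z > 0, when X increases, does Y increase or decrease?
Y increases

Taking the partial derivative:
∂Y/∂X = 9

∂Y/∂X = 9 > 0 (assuming positive values)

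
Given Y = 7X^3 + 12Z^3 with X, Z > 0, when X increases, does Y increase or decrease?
Y increases

Taking the partial derivative:
∂Y/∂X = 21X^2

∂Y/∂X = 21X^2 > 0 (assuming positive values)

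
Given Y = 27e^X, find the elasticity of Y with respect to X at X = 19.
Elasticity = 19

Elasticity = (dY/dX) · (X/Y)

dY/dX = 27·e^X
At X = 19: dY/dX = 27·e^19, Y = 27·e^19

Elasticity = (27·e^19) · (19 / (27·e^19)) = 19

Interpretation: for a small percentage change in X, the percentage change in Y is approximately 19.00 times as large.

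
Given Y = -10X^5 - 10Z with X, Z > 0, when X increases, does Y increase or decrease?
Y decreases

Taking the partial derivative:
∂Y/∂X = -50X^4

∂Y/∂X = -50X^4 < 0 (assuming positive values)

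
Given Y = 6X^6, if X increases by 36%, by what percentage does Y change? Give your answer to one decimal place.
532.8%

For Y = 6X^6:
If X → X(1 + 0.36)
Then Y → Y · (1 + 0.36)^6
     ≈ Y · 6.3275

Percentage change = ((1 + 0.36)^6 − 1) × 100% ≈ 532.8%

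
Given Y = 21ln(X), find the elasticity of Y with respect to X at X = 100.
Elasticity = 1/ln(100) ≈ 0.2171

Elasticity = (dY/dX) · (X/Y)

dY/dX = 21/X
At X = 100: dY/dX = 21/100, Y = 21·ln(100)

Elasticity = (21/100) · (100 / (21·ln(100))) = 1/ln(100) ≈ 0.2171

Interpretation: for a small percentage change in X, the percentage change in Y is approximately 0.22 times as large.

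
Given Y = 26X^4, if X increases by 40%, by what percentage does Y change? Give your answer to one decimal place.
284.2%

For Y = 26X^4:
If X → X(1 + 0.4)
Then Y → Y · (1 + 0.4)^4
     = Y · 3.8416

Percentage change = ((1 + 0.4)^4 − 1) × 100% ≈ 284.2%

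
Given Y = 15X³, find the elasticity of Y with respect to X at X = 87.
Elasticity = 3

Elasticity = (dY/dX) · (X/Y)

dY/dX = 45·X²
At X = 87: dY/dX = 340605, Y = 9877545

Elasticity = 340605 · (87 / 9877545) = 3

Interpretation: for a small percentage change in X, the percentage change in Y is approximately 3.00 times as large.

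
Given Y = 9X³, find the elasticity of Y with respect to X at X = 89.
Elasticity = 3

Elasticity = (dY/dX) · (X/Y)

dY/dX = 27·X²
At X = 89: dY/dX = 213867, Y = 6344721

Elasticity = 213867 · (89 / 6344721) = 3

Interpretation: for a small percentage change in X, the percentage change in Y is approximately 3.00 times as large.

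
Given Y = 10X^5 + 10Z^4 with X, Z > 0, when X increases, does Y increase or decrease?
Y increases

Taking the partial derivative:
∂Y/∂X = 50X^4

∂Y/∂X = 50X^4 > 0 (assuming positive values)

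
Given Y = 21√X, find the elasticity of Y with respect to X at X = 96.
Elasticity = 1/2

Elasticity = (dY/dX) · (X/Y)

dY/dX = 21/(2·√X)
At X = 96: dY/dX = 7·√6/16, Y = 84·√6

Elasticity = (7·√6/16) · (96 / (84·√6)) = 1/2

Interpretation: for a small percentage change in X, the percentage change in Y is approximately 0.50 times as large.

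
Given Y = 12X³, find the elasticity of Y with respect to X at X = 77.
Elasticity = 3

Elasticity = (dY/dX) · (X/Y)

dY/dX = 36·X²
At X = 77: dY/dX = 213444, Y = 5478396

Elasticity = 213444 · (77 / 5478396) = 3

Interpretation: for a small percentage change in X, the percentage change in Y is approximately 3.00 times as large.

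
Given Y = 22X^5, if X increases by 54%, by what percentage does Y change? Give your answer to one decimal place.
766.2%

For Y = 22X^5:
If X → X(1 + 0.54)
Then Y → Y · (1 + 0.54)^5
     ≈ Y · 8.6617

Percentage change = ((1 + 0.54)^5 − 1) × 100% ≈ 766.2%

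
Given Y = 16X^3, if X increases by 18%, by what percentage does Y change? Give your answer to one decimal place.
64.3%

For Y = 16X^3:
If X → X(1 + 0.18)
Then Y → Y · (1 + 0.18)^3
     ≈ Y · 1.6430

Percentage change = ((1 + 0.18)^3 − 1) × 100% ≈ 64.3%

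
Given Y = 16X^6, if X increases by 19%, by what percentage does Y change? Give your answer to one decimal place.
184.0%

For Y = 16X^6:
If X → X(1 + 0.19)
Then Y → Y · (1 + 0.19)^6
     ≈ Y · 2.8398

Percentage change = ((1 + 0.19)^6 − 1) × 100% ≈ 184.0%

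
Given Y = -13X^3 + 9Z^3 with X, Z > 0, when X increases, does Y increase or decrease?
Y decreases

Taking the partial derivative:
∂Y/∂X = -39X^2

∂Y/∂X = -39X^2 < 0 (assuming positive values)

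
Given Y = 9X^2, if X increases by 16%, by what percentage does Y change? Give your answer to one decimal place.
34.6%

For Y = 9X^2:
If X → X(1 + 0.16)
Then Y → Y · (1 + 0.16)^2
     = Y · 1.3456

Percentage change = ((1 + 0.16)^2 − 1) × 100% ≈ 34.6%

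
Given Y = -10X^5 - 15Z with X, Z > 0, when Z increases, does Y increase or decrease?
Y decreases

Taking the partial derivative:
∂Y/∂Z = -15

∂Y/∂Z = -15 < 0 (assuming positive values)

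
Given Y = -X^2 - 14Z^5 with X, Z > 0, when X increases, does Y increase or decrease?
Y decreases

Taking the partial derivative:
∂Y/∂X = -2X

∂Y/∂X = -2X < 0 (assuming positive values)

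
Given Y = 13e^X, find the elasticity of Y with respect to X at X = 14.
Elasticity = 14

Elasticity = (dY/dX) · (X/Y)

dY/dX = 13·e^X
At X = 14: dY/dX = 13·e^14, Y = 13·e^14

Elasticity = (13·e^14) · (14 / (13·e^14)) = 14

Interpretation: for a small percentage change in X, the percentage change in Y is approximately 14.00 times as large.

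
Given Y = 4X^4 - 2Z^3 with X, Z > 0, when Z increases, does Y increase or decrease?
Y decreases

Taking the partial derivative:
∂Y/∂Z = -6Z^2

∂Y/∂Z = -6Z^2 < 0 (assuming positive values)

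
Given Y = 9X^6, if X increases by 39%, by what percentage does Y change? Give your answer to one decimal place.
621.3%

For Y = 9X^6:
If X → X(1 + 0.39)
Then Y → Y · (1 + 0.39)^6
     ≈ Y · 7.2125

Percentage change = ((1 + 0.39)^6 − 1) × 100% ≈ 621.3%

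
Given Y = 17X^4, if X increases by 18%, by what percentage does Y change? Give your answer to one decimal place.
93.9%

For Y = 17X^4:
If X → X(1 + 0.18)
Then Y → Y · (1 + 0.18)^4
     ≈ Y · 1.9388

Percentage change = ((1 + 0.18)^4 − 1) × 100% ≈ 93.9%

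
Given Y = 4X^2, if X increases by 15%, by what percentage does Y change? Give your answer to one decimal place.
32.3%

For Y = 4X^2:
If X → X(1 + 0.15)
Then Y → Y · (1 + 0.15)^2
     = Y · 1.3225

Percentage change = ((1 + 0.15)^2 − 1) × 100% ≈ 32.3%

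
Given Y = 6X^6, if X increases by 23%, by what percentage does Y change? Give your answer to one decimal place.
246.3%

For Y = 6X^6:
If X → X(1 + 0.23)
Then Y → Y · (1 + 0.23)^6
     ≈ Y · 3.4628

Percentage change = ((1 + 0.23)^6 − 1) × 100% ≈ 246.3%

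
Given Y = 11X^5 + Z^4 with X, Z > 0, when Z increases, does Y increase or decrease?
Y increases

Taking the partial derivative:
∂Y/∂Z = 4Z^3

∂Y/∂Z = 4Z^3 > 0 (assuming positive values)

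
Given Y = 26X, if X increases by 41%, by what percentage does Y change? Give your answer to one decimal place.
41.0%

For Y = 26X:
If X → X(1 + 0.41)
Then Y → Y · (1 + 0.41)^1
     = Y · 1.4100

Percentage change = ((1 + 0.41)^1 − 1) × 100% = 41.0%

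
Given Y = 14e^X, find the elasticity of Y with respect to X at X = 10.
Elasticity = 10

Elasticity = (dY/dX) · (X/Y)

dY/dX = 14·e^X
At X = 10: dY/dX = 14·e^10, Y = 14·e^10

Elasticity = (14·e^10) · (10 / (14·e^10)) = 10

Interpretation: for a small percentage change in X, the percentage change in Y is approximately 10.00 times as large.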